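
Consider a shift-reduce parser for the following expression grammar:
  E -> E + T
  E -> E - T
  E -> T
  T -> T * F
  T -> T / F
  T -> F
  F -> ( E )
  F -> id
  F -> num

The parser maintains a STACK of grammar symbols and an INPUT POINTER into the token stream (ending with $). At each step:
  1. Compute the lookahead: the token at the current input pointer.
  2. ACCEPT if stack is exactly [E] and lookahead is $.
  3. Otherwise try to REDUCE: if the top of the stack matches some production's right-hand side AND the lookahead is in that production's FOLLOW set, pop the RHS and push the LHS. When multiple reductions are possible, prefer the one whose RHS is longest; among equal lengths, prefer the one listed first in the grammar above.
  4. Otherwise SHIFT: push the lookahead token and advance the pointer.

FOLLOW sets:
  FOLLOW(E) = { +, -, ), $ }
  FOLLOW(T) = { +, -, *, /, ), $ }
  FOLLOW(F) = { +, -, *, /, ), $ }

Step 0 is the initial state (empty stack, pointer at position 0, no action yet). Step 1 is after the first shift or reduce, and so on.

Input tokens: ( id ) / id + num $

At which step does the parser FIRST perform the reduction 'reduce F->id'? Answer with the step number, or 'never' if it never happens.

Step 1: shift (. Stack=[(] ptr=1 lookahead=id remaining=[id ) / id + num $]
Step 2: shift id. Stack=[( id] ptr=2 lookahead=) remaining=[) / id + num $]
Step 3: reduce F->id. Stack=[( F] ptr=2 lookahead=) remaining=[) / id + num $]

Answer: 3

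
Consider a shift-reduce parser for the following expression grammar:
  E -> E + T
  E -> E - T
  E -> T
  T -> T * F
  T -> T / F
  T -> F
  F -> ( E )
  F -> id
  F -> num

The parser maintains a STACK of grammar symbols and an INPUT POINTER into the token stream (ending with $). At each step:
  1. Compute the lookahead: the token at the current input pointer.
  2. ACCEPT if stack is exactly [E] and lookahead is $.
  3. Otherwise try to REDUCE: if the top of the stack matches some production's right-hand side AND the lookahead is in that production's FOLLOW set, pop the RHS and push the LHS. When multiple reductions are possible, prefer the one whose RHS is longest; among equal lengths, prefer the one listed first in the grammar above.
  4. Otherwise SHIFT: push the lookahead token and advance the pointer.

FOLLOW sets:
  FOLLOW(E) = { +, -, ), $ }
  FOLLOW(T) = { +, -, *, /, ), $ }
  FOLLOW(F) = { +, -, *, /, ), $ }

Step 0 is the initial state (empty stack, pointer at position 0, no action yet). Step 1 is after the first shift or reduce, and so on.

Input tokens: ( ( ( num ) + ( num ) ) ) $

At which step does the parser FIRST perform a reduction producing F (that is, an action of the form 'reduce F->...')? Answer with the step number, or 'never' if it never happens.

Answer: 5

Derivation:
Step 1: shift (. Stack=[(] ptr=1 lookahead=( remaining=[( ( num ) + ( num ) ) ) $]
Step 2: shift (. Stack=[( (] ptr=2 lookahead=( remaining=[( num ) + ( num ) ) ) $]
Step 3: shift (. Stack=[( ( (] ptr=3 lookahead=num remaining=[num ) + ( num ) ) ) $]
Step 4: shift num. Stack=[( ( ( num] ptr=4 lookahead=) remaining=[) + ( num ) ) ) $]
Step 5: reduce F->num. Stack=[( ( ( F] ptr=4 lookahead=) remaining=[) + ( num ) ) ) $]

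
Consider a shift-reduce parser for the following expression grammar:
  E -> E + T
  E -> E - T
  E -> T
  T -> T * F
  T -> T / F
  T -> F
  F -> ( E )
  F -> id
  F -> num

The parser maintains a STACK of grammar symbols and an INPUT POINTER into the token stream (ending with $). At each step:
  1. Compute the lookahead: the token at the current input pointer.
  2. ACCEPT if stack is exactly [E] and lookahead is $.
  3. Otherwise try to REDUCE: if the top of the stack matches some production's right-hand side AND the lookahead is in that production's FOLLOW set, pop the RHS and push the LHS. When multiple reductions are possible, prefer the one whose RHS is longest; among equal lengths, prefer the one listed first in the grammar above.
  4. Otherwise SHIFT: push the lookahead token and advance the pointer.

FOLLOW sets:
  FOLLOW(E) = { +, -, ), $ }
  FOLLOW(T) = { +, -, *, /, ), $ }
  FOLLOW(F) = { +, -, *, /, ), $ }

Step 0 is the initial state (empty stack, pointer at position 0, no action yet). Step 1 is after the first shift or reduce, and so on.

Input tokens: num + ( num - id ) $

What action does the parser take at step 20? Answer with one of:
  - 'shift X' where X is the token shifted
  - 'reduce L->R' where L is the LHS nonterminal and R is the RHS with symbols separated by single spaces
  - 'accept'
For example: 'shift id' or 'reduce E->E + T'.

Answer: accept

Derivation:
Step 1: shift num. Stack=[num] ptr=1 lookahead=+ remaining=[+ ( num - id ) $]
Step 2: reduce F->num. Stack=[F] ptr=1 lookahead=+ remaining=[+ ( num - id ) $]
Step 3: reduce T->F. Stack=[T] ptr=1 lookahead=+ remaining=[+ ( num - id ) $]
Step 4: reduce E->T. Stack=[E] ptr=1 lookahead=+ remaining=[+ ( num - id ) $]
Step 5: shift +. Stack=[E +] ptr=2 lookahead=( remaining=[( num - id ) $]
Step 6: shift (. Stack=[E + (] ptr=3 lookahead=num remaining=[num - id ) $]
Step 7: shift num. Stack=[E + ( num] ptr=4 lookahead=- remaining=[- id ) $]
Step 8: reduce F->num. Stack=[E + ( F] ptr=4 lookahead=- remaining=[- id ) $]
Step 9: reduce T->F. Stack=[E + ( T] ptr=4 lookahead=- remaining=[- id ) $]
Step 10: reduce E->T. Stack=[E + ( E] ptr=4 lookahead=- remaining=[- id ) $]
Step 11: shift -. Stack=[E + ( E -] ptr=5 lookahead=id remaining=[id ) $]
Step 12: shift id. Stack=[E + ( E - id] ptr=6 lookahead=) remaining=[) $]
Step 13: reduce F->id. Stack=[E + ( E - F] ptr=6 lookahead=) remaining=[) $]
Step 14: reduce T->F. Stack=[E + ( E - T] ptr=6 lookahead=) remaining=[) $]
Step 15: reduce E->E - T. Stack=[E + ( E] ptr=6 lookahead=) remaining=[) $]
Step 16: shift ). Stack=[E + ( E )] ptr=7 lookahead=$ remaining=[$]
Step 17: reduce F->( E ). Stack=[E + F] ptr=7 lookahead=$ remaining=[$]
Step 18: reduce T->F. Stack=[E + T] ptr=7 lookahead=$ remaining=[$]
Step 19: reduce E->E + T. Stack=[E] ptr=7 lookahead=$ remaining=[$]
Step 20: accept. Stack=[E] ptr=7 lookahead=$ remaining=[$]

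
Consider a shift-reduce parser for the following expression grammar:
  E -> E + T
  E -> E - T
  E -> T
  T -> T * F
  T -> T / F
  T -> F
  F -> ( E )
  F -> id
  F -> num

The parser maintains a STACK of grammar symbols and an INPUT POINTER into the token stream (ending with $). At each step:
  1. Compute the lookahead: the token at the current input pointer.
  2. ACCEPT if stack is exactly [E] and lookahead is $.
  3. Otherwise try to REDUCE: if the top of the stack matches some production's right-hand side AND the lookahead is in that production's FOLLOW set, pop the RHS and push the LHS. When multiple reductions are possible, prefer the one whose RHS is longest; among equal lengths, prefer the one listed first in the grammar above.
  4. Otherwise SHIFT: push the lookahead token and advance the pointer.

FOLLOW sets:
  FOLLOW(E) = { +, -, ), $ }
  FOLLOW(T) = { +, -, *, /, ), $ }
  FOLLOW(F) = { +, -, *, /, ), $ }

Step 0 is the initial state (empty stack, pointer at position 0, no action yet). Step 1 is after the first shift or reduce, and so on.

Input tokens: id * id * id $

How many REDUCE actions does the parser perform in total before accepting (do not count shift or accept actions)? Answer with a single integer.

Step 1: shift id. Stack=[id] ptr=1 lookahead=* remaining=[* id * id $]
Step 2: reduce F->id. Stack=[F] ptr=1 lookahead=* remaining=[* id * id $]
Step 3: reduce T->F. Stack=[T] ptr=1 lookahead=* remaining=[* id * id $]
Step 4: shift *. Stack=[T *] ptr=2 lookahead=id remaining=[id * id $]
Step 5: shift id. Stack=[T * id] ptr=3 lookahead=* remaining=[* id $]
Step 6: reduce F->id. Stack=[T * F] ptr=3 lookahead=* remaining=[* id $]
Step 7: reduce T->T * F. Stack=[T] ptr=3 lookahead=* remaining=[* id $]
Step 8: shift *. Stack=[T *] ptr=4 lookahead=id remaining=[id $]
Step 9: shift id. Stack=[T * id] ptr=5 lookahead=$ remaining=[$]
Step 10: reduce F->id. Stack=[T * F] ptr=5 lookahead=$ remaining=[$]
Step 11: reduce T->T * F. Stack=[T] ptr=5 lookahead=$ remaining=[$]
Step 12: reduce E->T. Stack=[E] ptr=5 lookahead=$ remaining=[$]
Step 13: accept. Stack=[E] ptr=5 lookahead=$ remaining=[$]

Answer: 7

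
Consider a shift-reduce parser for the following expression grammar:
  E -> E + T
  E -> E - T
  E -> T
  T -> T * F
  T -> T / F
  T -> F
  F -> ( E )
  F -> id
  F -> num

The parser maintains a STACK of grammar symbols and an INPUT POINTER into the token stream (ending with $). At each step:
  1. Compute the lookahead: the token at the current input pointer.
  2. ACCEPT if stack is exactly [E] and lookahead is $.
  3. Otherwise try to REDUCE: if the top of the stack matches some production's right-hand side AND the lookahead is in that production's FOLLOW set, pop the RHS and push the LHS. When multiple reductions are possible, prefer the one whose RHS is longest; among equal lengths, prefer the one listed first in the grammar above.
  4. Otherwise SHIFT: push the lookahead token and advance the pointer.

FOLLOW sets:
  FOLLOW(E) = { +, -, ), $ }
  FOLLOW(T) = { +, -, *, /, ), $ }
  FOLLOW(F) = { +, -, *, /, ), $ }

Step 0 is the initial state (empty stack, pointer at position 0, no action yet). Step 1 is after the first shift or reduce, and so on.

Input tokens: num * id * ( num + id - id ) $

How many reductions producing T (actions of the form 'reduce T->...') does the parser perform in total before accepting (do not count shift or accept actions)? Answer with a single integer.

Step 1: shift num. Stack=[num] ptr=1 lookahead=* remaining=[* id * ( num + id - id ) $]
Step 2: reduce F->num. Stack=[F] ptr=1 lookahead=* remaining=[* id * ( num + id - id ) $]
Step 3: reduce T->F. Stack=[T] ptr=1 lookahead=* remaining=[* id * ( num + id - id ) $]
Step 4: shift *. Stack=[T *] ptr=2 lookahead=id remaining=[id * ( num + id - id ) $]
Step 5: shift id. Stack=[T * id] ptr=3 lookahead=* remaining=[* ( num + id - id ) $]
Step 6: reduce F->id. Stack=[T * F] ptr=3 lookahead=* remaining=[* ( num + id - id ) $]
Step 7: reduce T->T * F. Stack=[T] ptr=3 lookahead=* remaining=[* ( num + id - id ) $]
Step 8: shift *. Stack=[T *] ptr=4 lookahead=( remaining=[( num + id - id ) $]
Step 9: shift (. Stack=[T * (] ptr=5 lookahead=num remaining=[num + id - id ) $]
Step 10: shift num. Stack=[T * ( num] ptr=6 lookahead=+ remaining=[+ id - id ) $]
Step 11: reduce F->num. Stack=[T * ( F] ptr=6 lookahead=+ remaining=[+ id - id ) $]
Step 12: reduce T->F. Stack=[T * ( T] ptr=6 lookahead=+ remaining=[+ id - id ) $]
Step 13: reduce E->T. Stack=[T * ( E] ptr=6 lookahead=+ remaining=[+ id - id ) $]
Step 14: shift +. Stack=[T * ( E +] ptr=7 lookahead=id remaining=[id - id ) $]
Step 15: shift id. Stack=[T * ( E + id] ptr=8 lookahead=- remaining=[- id ) $]
Step 16: reduce F->id. Stack=[T * ( E + F] ptr=8 lookahead=- remaining=[- id ) $]
Step 17: reduce T->F. Stack=[T * ( E + T] ptr=8 lookahead=- remaining=[- id ) $]
Step 18: reduce E->E + T. Stack=[T * ( E] ptr=8 lookahead=- remaining=[- id ) $]
Step 19: shift -. Stack=[T * ( E -] ptr=9 lookahead=id remaining=[id ) $]
Step 20: shift id. Stack=[T * ( E - id] ptr=10 lookahead=) remaining=[) $]
Step 21: reduce F->id. Stack=[T * ( E - F] ptr=10 lookahead=) remaining=[) $]
Step 22: reduce T->F. Stack=[T * ( E - T] ptr=10 lookahead=) remaining=[) $]
Step 23: reduce E->E - T. Stack=[T * ( E] ptr=10 lookahead=) remaining=[) $]
Step 24: shift ). Stack=[T * ( E )] ptr=11 lookahead=$ remaining=[$]
Step 25: reduce F->( E ). Stack=[T * F] ptr=11 lookahead=$ remaining=[$]
Step 26: reduce T->T * F. Stack=[T] ptr=11 lookahead=$ remaining=[$]
Step 27: reduce E->T. Stack=[E] ptr=11 lookahead=$ remaining=[$]
Step 28: accept. Stack=[E] ptr=11 lookahead=$ remaining=[$]

Answer: 6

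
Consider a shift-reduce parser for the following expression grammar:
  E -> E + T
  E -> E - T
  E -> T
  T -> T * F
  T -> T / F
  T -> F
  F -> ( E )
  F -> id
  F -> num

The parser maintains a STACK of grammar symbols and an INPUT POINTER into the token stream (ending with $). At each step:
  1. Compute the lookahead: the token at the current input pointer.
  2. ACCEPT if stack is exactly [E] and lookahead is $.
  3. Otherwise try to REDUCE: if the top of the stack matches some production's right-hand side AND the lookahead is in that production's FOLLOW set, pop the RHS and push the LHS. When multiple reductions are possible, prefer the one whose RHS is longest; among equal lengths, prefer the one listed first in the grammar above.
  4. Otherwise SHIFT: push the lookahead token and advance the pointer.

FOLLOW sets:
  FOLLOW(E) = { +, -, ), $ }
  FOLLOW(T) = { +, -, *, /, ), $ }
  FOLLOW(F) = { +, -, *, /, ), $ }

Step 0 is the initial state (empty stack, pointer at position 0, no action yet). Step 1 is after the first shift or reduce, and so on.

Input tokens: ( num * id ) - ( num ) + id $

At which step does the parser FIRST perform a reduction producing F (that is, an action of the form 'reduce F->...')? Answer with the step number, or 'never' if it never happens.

Answer: 3

Derivation:
Step 1: shift (. Stack=[(] ptr=1 lookahead=num remaining=[num * id ) - ( num ) + id $]
Step 2: shift num. Stack=[( num] ptr=2 lookahead=* remaining=[* id ) - ( num ) + id $]
Step 3: reduce F->num. Stack=[( F] ptr=2 lookahead=* remaining=[* id ) - ( num ) + id $]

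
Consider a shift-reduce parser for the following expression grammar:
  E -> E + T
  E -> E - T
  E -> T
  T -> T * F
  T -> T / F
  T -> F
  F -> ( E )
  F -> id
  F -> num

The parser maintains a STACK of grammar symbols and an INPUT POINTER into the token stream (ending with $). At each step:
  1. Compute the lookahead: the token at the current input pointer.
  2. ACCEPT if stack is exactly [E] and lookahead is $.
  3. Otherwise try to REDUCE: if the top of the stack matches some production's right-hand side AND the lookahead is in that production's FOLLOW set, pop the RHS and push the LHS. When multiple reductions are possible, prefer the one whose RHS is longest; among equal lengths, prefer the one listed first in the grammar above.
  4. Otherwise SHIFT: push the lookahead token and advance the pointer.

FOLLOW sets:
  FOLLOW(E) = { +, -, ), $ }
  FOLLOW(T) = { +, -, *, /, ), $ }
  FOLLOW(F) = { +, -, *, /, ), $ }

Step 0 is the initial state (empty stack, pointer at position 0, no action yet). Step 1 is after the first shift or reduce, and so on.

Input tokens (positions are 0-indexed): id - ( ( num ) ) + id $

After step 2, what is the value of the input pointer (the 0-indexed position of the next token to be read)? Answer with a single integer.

Answer: 1

Derivation:
Step 1: shift id. Stack=[id] ptr=1 lookahead=- remaining=[- ( ( num ) ) + id $]
Step 2: reduce F->id. Stack=[F] ptr=1 lookahead=- remaining=[- ( ( num ) ) + id $]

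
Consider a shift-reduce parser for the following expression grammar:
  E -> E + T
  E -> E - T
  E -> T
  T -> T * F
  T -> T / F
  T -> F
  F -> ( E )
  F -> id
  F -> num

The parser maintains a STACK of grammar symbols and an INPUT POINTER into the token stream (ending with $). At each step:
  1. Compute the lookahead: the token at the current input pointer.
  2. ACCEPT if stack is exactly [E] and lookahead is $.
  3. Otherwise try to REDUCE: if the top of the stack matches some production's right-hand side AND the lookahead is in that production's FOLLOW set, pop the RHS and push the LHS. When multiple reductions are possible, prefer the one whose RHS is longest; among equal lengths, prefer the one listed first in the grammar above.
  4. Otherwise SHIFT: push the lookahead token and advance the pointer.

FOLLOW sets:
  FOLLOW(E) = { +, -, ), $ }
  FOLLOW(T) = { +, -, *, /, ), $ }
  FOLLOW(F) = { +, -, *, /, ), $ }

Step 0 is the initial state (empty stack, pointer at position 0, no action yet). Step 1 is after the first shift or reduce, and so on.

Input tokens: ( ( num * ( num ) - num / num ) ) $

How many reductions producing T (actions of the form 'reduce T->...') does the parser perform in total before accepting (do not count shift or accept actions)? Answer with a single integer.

Answer: 7

Derivation:
Step 1: shift (. Stack=[(] ptr=1 lookahead=( remaining=[( num * ( num ) - num / num ) ) $]
Step 2: shift (. Stack=[( (] ptr=2 lookahead=num remaining=[num * ( num ) - num / num ) ) $]
Step 3: shift num. Stack=[( ( num] ptr=3 lookahead=* remaining=[* ( num ) - num / num ) ) $]
Step 4: reduce F->num. Stack=[( ( F] ptr=3 lookahead=* remaining=[* ( num ) - num / num ) ) $]
Step 5: reduce T->F. Stack=[( ( T] ptr=3 lookahead=* remaining=[* ( num ) - num / num ) ) $]
Step 6: shift *. Stack=[( ( T *] ptr=4 lookahead=( remaining=[( num ) - num / num ) ) $]
Step 7: shift (. Stack=[( ( T * (] ptr=5 lookahead=num remaining=[num ) - num / num ) ) $]
Step 8: shift num. Stack=[( ( T * ( num] ptr=6 lookahead=) remaining=[) - num / num ) ) $]
Step 9: reduce F->num. Stack=[( ( T * ( F] ptr=6 lookahead=) remaining=[) - num / num ) ) $]
Step 10: reduce T->F. Stack=[( ( T * ( T] ptr=6 lookahead=) remaining=[) - num / num ) ) $]
Step 11: reduce E->T. Stack=[( ( T * ( E] ptr=6 lookahead=) remaining=[) - num / num ) ) $]
Step 12: shift ). Stack=[( ( T * ( E )] ptr=7 lookahead=- remaining=[- num / num ) ) $]
Step 13: reduce F->( E ). Stack=[( ( T * F] ptr=7 lookahead=- remaining=[- num / num ) ) $]
Step 14: reduce T->T * F. Stack=[( ( T] ptr=7 lookahead=- remaining=[- num / num ) ) $]
Step 15: reduce E->T. Stack=[( ( E] ptr=7 lookahead=- remaining=[- num / num ) ) $]
Step 16: shift -. Stack=[( ( E -] ptr=8 lookahead=num remaining=[num / num ) ) $]
Step 17: shift num. Stack=[( ( E - num] ptr=9 lookahead=/ remaining=[/ num ) ) $]
Step 18: reduce F->num. Stack=[( ( E - F] ptr=9 lookahead=/ remaining=[/ num ) ) $]
Step 19: reduce T->F. Stack=[( ( E - T] ptr=9 lookahead=/ remaining=[/ num ) ) $]
Step 20: shift /. Stack=[( ( E - T /] ptr=10 lookahead=num remaining=[num ) ) $]
Step 21: shift num. Stack=[( ( E - T / num] ptr=11 lookahead=) remaining=[) ) $]
Step 22: reduce F->num. Stack=[( ( E - T / F] ptr=11 lookahead=) remaining=[) ) $]
Step 23: reduce T->T / F. Stack=[( ( E - T] ptr=11 lookahead=) remaining=[) ) $]
Step 24: reduce E->E - T. Stack=[( ( E] ptr=11 lookahead=) remaining=[) ) $]
Step 25: shift ). Stack=[( ( E )] ptr=12 lookahead=) remaining=[) $]
Step 26: reduce F->( E ). Stack=[( F] ptr=12 lookahead=) remaining=[) $]
Step 27: reduce T->F. Stack=[( T] ptr=12 lookahead=) remaining=[) $]
Step 28: reduce E->T. Stack=[( E] ptr=12 lookahead=) remaining=[) $]
Step 29: shift ). Stack=[( E )] ptr=13 lookahead=$ remaining=[$]
Step 30: reduce F->( E ). Stack=[F] ptr=13 lookahead=$ remaining=[$]
Step 31: reduce T->F. Stack=[T] ptr=13 lookahead=$ remaining=[$]
Step 32: reduce E->T. Stack=[E] ptr=13 lookahead=$ remaining=[$]
Step 33: accept. Stack=[E] ptr=13 lookahead=$ remaining=[$]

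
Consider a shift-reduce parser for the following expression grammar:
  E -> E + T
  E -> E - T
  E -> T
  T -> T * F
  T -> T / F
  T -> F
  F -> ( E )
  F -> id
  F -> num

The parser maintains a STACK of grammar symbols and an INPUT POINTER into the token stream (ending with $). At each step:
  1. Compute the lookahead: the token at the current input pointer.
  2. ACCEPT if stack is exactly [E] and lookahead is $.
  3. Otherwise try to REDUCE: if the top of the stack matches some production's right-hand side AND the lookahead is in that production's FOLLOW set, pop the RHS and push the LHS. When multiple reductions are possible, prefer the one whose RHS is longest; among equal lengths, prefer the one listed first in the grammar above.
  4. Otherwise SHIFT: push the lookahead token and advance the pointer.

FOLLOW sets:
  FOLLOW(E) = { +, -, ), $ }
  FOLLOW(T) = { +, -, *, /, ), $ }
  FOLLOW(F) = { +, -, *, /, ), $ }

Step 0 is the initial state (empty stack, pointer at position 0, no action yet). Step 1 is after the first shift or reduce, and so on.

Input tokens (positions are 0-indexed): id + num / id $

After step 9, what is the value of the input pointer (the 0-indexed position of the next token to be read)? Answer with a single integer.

Step 1: shift id. Stack=[id] ptr=1 lookahead=+ remaining=[+ num / id $]
Step 2: reduce F->id. Stack=[F] ptr=1 lookahead=+ remaining=[+ num / id $]
Step 3: reduce T->F. Stack=[T] ptr=1 lookahead=+ remaining=[+ num / id $]
Step 4: reduce E->T. Stack=[E] ptr=1 lookahead=+ remaining=[+ num / id $]
Step 5: shift +. Stack=[E +] ptr=2 lookahead=num remaining=[num / id $]
Step 6: shift num. Stack=[E + num] ptr=3 lookahead=/ remaining=[/ id $]
Step 7: reduce F->num. Stack=[E + F] ptr=3 lookahead=/ remaining=[/ id $]
Step 8: reduce T->F. Stack=[E + T] ptr=3 lookahead=/ remaining=[/ id $]
Step 9: shift /. Stack=[E + T /] ptr=4 lookahead=id remaining=[id $]

Answer: 4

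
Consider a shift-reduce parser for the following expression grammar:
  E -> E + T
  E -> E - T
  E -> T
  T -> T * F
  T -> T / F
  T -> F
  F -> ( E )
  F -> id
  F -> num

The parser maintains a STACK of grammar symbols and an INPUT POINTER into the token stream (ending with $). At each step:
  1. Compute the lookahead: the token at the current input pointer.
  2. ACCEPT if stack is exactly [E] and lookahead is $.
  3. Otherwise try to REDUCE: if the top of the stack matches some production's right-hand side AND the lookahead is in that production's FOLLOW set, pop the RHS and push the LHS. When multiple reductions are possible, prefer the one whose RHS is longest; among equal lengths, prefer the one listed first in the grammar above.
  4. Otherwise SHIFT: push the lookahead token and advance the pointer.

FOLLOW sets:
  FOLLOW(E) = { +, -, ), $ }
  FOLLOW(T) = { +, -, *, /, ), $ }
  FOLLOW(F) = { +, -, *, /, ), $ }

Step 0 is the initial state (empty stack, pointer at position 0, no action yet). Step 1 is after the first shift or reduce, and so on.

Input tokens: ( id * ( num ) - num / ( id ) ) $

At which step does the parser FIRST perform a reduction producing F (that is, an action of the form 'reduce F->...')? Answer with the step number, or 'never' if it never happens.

Step 1: shift (. Stack=[(] ptr=1 lookahead=id remaining=[id * ( num ) - num / ( id ) ) $]
Step 2: shift id. Stack=[( id] ptr=2 lookahead=* remaining=[* ( num ) - num / ( id ) ) $]
Step 3: reduce F->id. Stack=[( F] ptr=2 lookahead=* remaining=[* ( num ) - num / ( id ) ) $]

Answer: 3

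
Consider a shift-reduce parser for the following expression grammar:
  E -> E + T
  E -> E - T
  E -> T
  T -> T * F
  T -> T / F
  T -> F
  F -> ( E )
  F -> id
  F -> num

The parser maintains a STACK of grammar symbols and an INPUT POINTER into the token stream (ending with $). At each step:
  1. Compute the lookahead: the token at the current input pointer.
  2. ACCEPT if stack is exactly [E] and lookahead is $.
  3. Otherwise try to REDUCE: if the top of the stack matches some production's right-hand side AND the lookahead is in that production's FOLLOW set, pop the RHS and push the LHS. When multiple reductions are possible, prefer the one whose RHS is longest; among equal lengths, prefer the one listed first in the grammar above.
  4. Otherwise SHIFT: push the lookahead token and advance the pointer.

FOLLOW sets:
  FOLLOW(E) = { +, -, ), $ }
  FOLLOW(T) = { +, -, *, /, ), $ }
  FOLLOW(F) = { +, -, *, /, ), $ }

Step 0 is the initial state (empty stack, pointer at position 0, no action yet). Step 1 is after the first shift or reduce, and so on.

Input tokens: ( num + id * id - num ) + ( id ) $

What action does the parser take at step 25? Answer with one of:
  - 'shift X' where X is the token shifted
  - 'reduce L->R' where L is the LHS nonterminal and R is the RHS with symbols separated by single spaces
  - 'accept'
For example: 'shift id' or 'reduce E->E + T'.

Answer: shift (

Derivation:
Step 1: shift (. Stack=[(] ptr=1 lookahead=num remaining=[num + id * id - num ) + ( id ) $]
Step 2: shift num. Stack=[( num] ptr=2 lookahead=+ remaining=[+ id * id - num ) + ( id ) $]
Step 3: reduce F->num. Stack=[( F] ptr=2 lookahead=+ remaining=[+ id * id - num ) + ( id ) $]
Step 4: reduce T->F. Stack=[( T] ptr=2 lookahead=+ remaining=[+ id * id - num ) + ( id ) $]
Step 5: reduce E->T. Stack=[( E] ptr=2 lookahead=+ remaining=[+ id * id - num ) + ( id ) $]
Step 6: shift +. Stack=[( E +] ptr=3 lookahead=id remaining=[id * id - num ) + ( id ) $]
Step 7: shift id. Stack=[( E + id] ptr=4 lookahead=* remaining=[* id - num ) + ( id ) $]
Step 8: reduce F->id. Stack=[( E + F] ptr=4 lookahead=* remaining=[* id - num ) + ( id ) $]
Step 9: reduce T->F. Stack=[( E + T] ptr=4 lookahead=* remaining=[* id - num ) + ( id ) $]
Step 10: shift *. Stack=[( E + T *] ptr=5 lookahead=id remaining=[id - num ) + ( id ) $]
Step 11: shift id. Stack=[( E + T * id] ptr=6 lookahead=- remaining=[- num ) + ( id ) $]
Step 12: reduce F->id. Stack=[( E + T * F] ptr=6 lookahead=- remaining=[- num ) + ( id ) $]
Step 13: reduce T->T * F. Stack=[( E + T] ptr=6 lookahead=- remaining=[- num ) + ( id ) $]
Step 14: reduce E->E + T. Stack=[( E] ptr=6 lookahead=- remaining=[- num ) + ( id ) $]
Step 15: shift -. Stack=[( E -] ptr=7 lookahead=num remaining=[num ) + ( id ) $]
Step 16: shift num. Stack=[( E - num] ptr=8 lookahead=) remaining=[) + ( id ) $]
Step 17: reduce F->num. Stack=[( E - F] ptr=8 lookahead=) remaining=[) + ( id ) $]
Step 18: reduce T->F. Stack=[( E - T] ptr=8 lookahead=) remaining=[) + ( id ) $]
Step 19: reduce E->E - T. Stack=[( E] ptr=8 lookahead=) remaining=[) + ( id ) $]
Step 20: shift ). Stack=[( E )] ptr=9 lookahead=+ remaining=[+ ( id ) $]
Step 21: reduce F->( E ). Stack=[F] ptr=9 lookahead=+ remaining=[+ ( id ) $]
Step 22: reduce T->F. Stack=[T] ptr=9 lookahead=+ remaining=[+ ( id ) $]
Step 23: reduce E->T. Stack=[E] ptr=9 lookahead=+ remaining=[+ ( id ) $]
Step 24: shift +. Stack=[E +] ptr=10 lookahead=( remaining=[( id ) $]
Step 25: shift (. Stack=[E + (] ptr=11 lookahead=id remaining=[id ) $]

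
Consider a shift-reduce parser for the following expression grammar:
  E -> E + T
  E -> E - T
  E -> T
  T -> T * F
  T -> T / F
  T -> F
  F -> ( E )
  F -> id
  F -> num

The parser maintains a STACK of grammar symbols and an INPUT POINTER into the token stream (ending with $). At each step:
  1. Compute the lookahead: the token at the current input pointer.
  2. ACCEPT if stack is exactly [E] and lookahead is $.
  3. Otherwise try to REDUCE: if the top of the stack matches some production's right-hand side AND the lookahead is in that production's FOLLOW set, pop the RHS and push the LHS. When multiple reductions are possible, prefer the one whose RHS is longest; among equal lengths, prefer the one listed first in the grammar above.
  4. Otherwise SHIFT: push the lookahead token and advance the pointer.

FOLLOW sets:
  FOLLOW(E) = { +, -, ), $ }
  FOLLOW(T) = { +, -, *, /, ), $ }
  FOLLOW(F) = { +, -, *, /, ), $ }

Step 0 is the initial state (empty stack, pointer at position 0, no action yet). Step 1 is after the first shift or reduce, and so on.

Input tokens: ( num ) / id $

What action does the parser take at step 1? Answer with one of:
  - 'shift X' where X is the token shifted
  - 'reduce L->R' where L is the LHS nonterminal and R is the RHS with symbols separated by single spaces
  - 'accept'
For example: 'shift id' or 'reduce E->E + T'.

Step 1: shift (. Stack=[(] ptr=1 lookahead=num remaining=[num ) / id $]

Answer: shift (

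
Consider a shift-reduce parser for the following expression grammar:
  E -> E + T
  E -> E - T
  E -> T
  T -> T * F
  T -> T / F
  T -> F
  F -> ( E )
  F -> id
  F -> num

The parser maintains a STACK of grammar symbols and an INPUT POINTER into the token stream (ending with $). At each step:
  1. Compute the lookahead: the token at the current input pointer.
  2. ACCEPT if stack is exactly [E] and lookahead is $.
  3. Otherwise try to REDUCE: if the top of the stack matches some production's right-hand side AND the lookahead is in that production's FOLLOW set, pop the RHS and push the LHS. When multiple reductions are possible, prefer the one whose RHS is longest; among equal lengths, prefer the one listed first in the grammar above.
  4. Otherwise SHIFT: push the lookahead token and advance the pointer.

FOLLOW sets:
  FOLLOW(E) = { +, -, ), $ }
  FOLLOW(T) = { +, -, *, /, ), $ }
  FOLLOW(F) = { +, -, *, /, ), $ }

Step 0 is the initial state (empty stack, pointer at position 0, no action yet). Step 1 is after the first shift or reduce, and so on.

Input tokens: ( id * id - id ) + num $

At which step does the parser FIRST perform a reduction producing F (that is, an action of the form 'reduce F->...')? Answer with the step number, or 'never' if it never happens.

Step 1: shift (. Stack=[(] ptr=1 lookahead=id remaining=[id * id - id ) + num $]
Step 2: shift id. Stack=[( id] ptr=2 lookahead=* remaining=[* id - id ) + num $]
Step 3: reduce F->id. Stack=[( F] ptr=2 lookahead=* remaining=[* id - id ) + num $]

Answer: 3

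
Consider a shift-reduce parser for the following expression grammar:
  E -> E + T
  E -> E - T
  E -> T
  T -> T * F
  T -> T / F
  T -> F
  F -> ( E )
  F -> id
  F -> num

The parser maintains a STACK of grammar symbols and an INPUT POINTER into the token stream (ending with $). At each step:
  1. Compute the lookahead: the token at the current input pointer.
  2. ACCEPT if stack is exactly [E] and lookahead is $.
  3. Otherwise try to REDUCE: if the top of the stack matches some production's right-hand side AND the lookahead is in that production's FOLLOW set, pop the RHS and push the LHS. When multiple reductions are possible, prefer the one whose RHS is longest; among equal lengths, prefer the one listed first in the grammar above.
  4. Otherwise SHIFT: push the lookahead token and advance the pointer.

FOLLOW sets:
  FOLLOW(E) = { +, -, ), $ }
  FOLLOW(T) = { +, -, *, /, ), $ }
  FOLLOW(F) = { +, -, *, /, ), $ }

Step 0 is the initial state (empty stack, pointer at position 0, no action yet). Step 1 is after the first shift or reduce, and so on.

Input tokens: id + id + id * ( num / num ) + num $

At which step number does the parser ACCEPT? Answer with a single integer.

Step 1: shift id. Stack=[id] ptr=1 lookahead=+ remaining=[+ id + id * ( num / num ) + num $]
Step 2: reduce F->id. Stack=[F] ptr=1 lookahead=+ remaining=[+ id + id * ( num / num ) + num $]
Step 3: reduce T->F. Stack=[T] ptr=1 lookahead=+ remaining=[+ id + id * ( num / num ) + num $]
Step 4: reduce E->T. Stack=[E] ptr=1 lookahead=+ remaining=[+ id + id * ( num / num ) + num $]
Step 5: shift +. Stack=[E +] ptr=2 lookahead=id remaining=[id + id * ( num / num ) + num $]
Step 6: shift id. Stack=[E + id] ptr=3 lookahead=+ remaining=[+ id * ( num / num ) + num $]
Step 7: reduce F->id. Stack=[E + F] ptr=3 lookahead=+ remaining=[+ id * ( num / num ) + num $]
Step 8: reduce T->F. Stack=[E + T] ptr=3 lookahead=+ remaining=[+ id * ( num / num ) + num $]
Step 9: reduce E->E + T. Stack=[E] ptr=3 lookahead=+ remaining=[+ id * ( num / num ) + num $]
Step 10: shift +. Stack=[E +] ptr=4 lookahead=id remaining=[id * ( num / num ) + num $]
Step 11: shift id. Stack=[E + id] ptr=5 lookahead=* remaining=[* ( num / num ) + num $]
Step 12: reduce F->id. Stack=[E + F] ptr=5 lookahead=* remaining=[* ( num / num ) + num $]
Step 13: reduce T->F. Stack=[E + T] ptr=5 lookahead=* remaining=[* ( num / num ) + num $]
Step 14: shift *. Stack=[E + T *] ptr=6 lookahead=( remaining=[( num / num ) + num $]
Step 15: shift (. Stack=[E + T * (] ptr=7 lookahead=num remaining=[num / num ) + num $]
Step 16: shift num. Stack=[E + T * ( num] ptr=8 lookahead=/ remaining=[/ num ) + num $]
Step 17: reduce F->num. Stack=[E + T * ( F] ptr=8 lookahead=/ remaining=[/ num ) + num $]
Step 18: reduce T->F. Stack=[E + T * ( T] ptr=8 lookahead=/ remaining=[/ num ) + num $]
Step 19: shift /. Stack=[E + T * ( T /] ptr=9 lookahead=num remaining=[num ) + num $]
Step 20: shift num. Stack=[E + T * ( T / num] ptr=10 lookahead=) remaining=[) + num $]
Step 21: reduce F->num. Stack=[E + T * ( T / F] ptr=10 lookahead=) remaining=[) + num $]
Step 22: reduce T->T / F. Stack=[E + T * ( T] ptr=10 lookahead=) remaining=[) + num $]
Step 23: reduce E->T. Stack=[E + T * ( E] ptr=10 lookahead=) remaining=[) + num $]
Step 24: shift ). Stack=[E + T * ( E )] ptr=11 lookahead=+ remaining=[+ num $]
Step 25: reduce F->( E ). Stack=[E + T * F] ptr=11 lookahead=+ remaining=[+ num $]
Step 26: reduce T->T * F. Stack=[E + T] ptr=11 lookahead=+ remaining=[+ num $]
Step 27: reduce E->E + T. Stack=[E] ptr=11 lookahead=+ remaining=[+ num $]
Step 28: shift +. Stack=[E +] ptr=12 lookahead=num remaining=[num $]
Step 29: shift num. Stack=[E + num] ptr=13 lookahead=$ remaining=[$]
Step 30: reduce F->num. Stack=[E + F] ptr=13 lookahead=$ remaining=[$]
Step 31: reduce T->F. Stack=[E + T] ptr=13 lookahead=$ remaining=[$]
Step 32: reduce E->E + T. Stack=[E] ptr=13 lookahead=$ remaining=[$]
Step 33: accept. Stack=[E] ptr=13 lookahead=$ remaining=[$]

Answer: 33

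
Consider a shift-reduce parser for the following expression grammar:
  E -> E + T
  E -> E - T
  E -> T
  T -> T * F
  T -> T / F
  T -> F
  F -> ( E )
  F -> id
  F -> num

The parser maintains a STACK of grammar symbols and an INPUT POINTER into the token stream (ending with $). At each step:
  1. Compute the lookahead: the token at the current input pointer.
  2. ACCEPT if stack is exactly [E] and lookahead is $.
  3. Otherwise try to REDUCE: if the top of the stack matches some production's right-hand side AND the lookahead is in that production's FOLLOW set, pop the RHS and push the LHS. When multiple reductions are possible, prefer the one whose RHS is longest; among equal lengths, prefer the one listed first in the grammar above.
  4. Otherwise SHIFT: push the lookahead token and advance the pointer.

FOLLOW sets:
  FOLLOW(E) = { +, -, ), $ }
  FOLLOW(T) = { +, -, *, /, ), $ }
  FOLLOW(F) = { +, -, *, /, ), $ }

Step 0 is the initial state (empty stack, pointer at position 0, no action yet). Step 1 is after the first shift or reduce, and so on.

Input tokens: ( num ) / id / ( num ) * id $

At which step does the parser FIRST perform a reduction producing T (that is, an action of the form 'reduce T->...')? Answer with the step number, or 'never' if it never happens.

Step 1: shift (. Stack=[(] ptr=1 lookahead=num remaining=[num ) / id / ( num ) * id $]
Step 2: shift num. Stack=[( num] ptr=2 lookahead=) remaining=[) / id / ( num ) * id $]
Step 3: reduce F->num. Stack=[( F] ptr=2 lookahead=) remaining=[) / id / ( num ) * id $]
Step 4: reduce T->F. Stack=[( T] ptr=2 lookahead=) remaining=[) / id / ( num ) * id $]

Answer: 4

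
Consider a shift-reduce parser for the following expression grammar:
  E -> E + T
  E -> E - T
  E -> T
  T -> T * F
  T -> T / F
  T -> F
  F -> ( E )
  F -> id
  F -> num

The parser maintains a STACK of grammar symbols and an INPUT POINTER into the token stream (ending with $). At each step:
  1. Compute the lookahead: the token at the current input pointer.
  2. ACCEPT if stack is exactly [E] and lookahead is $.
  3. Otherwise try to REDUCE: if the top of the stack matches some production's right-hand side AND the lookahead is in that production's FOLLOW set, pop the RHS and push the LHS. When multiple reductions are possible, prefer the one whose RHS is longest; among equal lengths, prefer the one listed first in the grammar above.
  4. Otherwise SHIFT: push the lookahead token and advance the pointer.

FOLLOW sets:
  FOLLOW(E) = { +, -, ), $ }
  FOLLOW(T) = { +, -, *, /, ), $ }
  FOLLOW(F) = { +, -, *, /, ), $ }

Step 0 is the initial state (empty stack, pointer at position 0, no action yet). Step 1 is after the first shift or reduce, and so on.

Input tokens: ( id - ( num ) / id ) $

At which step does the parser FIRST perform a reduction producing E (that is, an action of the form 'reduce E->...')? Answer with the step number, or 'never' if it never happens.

Step 1: shift (. Stack=[(] ptr=1 lookahead=id remaining=[id - ( num ) / id ) $]
Step 2: shift id. Stack=[( id] ptr=2 lookahead=- remaining=[- ( num ) / id ) $]
Step 3: reduce F->id. Stack=[( F] ptr=2 lookahead=- remaining=[- ( num ) / id ) $]
Step 4: reduce T->F. Stack=[( T] ptr=2 lookahead=- remaining=[- ( num ) / id ) $]
Step 5: reduce E->T. Stack=[( E] ptr=2 lookahead=- remaining=[- ( num ) / id ) $]

Answer: 5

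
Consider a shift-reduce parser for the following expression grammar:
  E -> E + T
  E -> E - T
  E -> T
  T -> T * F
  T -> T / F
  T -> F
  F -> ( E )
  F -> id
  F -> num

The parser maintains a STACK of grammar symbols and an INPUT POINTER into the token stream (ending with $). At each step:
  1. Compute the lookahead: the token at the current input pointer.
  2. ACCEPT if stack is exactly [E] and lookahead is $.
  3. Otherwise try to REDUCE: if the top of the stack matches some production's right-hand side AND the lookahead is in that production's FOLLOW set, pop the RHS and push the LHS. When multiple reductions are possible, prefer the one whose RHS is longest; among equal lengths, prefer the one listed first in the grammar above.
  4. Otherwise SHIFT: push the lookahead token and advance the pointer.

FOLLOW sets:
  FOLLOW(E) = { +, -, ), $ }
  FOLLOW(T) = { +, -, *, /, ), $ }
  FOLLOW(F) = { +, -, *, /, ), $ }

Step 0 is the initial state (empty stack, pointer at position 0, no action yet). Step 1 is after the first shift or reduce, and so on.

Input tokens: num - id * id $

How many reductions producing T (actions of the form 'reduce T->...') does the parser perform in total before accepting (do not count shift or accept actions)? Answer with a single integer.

Answer: 3

Derivation:
Step 1: shift num. Stack=[num] ptr=1 lookahead=- remaining=[- id * id $]
Step 2: reduce F->num. Stack=[F] ptr=1 lookahead=- remaining=[- id * id $]
Step 3: reduce T->F. Stack=[T] ptr=1 lookahead=- remaining=[- id * id $]
Step 4: reduce E->T. Stack=[E] ptr=1 lookahead=- remaining=[- id * id $]
Step 5: shift -. Stack=[E -] ptr=2 lookahead=id remaining=[id * id $]
Step 6: shift id. Stack=[E - id] ptr=3 lookahead=* remaining=[* id $]
Step 7: reduce F->id. Stack=[E - F] ptr=3 lookahead=* remaining=[* id $]
Step 8: reduce T->F. Stack=[E - T] ptr=3 lookahead=* remaining=[* id $]
Step 9: shift *. Stack=[E - T *] ptr=4 lookahead=id remaining=[id $]
Step 10: shift id. Stack=[E - T * id] ptr=5 lookahead=$ remaining=[$]
Step 11: reduce F->id. Stack=[E - T * F] ptr=5 lookahead=$ remaining=[$]
Step 12: reduce T->T * F. Stack=[E - T] ptr=5 lookahead=$ remaining=[$]
Step 13: reduce E->E - T. Stack=[E] ptr=5 lookahead=$ remaining=[$]
Step 14: accept. Stack=[E] ptr=5 lookahead=$ remaining=[$]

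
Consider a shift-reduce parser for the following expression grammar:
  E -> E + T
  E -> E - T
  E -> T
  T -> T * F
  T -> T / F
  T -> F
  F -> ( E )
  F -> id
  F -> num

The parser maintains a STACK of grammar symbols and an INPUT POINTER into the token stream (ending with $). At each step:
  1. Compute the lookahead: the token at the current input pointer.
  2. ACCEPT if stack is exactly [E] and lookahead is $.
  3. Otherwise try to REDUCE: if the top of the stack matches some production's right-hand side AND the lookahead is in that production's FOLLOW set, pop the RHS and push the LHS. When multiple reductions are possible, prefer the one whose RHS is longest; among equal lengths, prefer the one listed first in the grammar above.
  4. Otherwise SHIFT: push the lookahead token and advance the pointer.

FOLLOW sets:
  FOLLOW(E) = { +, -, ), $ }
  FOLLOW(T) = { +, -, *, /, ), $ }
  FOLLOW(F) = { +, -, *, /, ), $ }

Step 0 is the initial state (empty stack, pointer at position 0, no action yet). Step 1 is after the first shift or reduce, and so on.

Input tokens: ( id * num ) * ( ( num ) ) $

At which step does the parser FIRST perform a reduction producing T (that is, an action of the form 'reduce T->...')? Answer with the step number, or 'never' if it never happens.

Step 1: shift (. Stack=[(] ptr=1 lookahead=id remaining=[id * num ) * ( ( num ) ) $]
Step 2: shift id. Stack=[( id] ptr=2 lookahead=* remaining=[* num ) * ( ( num ) ) $]
Step 3: reduce F->id. Stack=[( F] ptr=2 lookahead=* remaining=[* num ) * ( ( num ) ) $]
Step 4: reduce T->F. Stack=[( T] ptr=2 lookahead=* remaining=[* num ) * ( ( num ) ) $]

Answer: 4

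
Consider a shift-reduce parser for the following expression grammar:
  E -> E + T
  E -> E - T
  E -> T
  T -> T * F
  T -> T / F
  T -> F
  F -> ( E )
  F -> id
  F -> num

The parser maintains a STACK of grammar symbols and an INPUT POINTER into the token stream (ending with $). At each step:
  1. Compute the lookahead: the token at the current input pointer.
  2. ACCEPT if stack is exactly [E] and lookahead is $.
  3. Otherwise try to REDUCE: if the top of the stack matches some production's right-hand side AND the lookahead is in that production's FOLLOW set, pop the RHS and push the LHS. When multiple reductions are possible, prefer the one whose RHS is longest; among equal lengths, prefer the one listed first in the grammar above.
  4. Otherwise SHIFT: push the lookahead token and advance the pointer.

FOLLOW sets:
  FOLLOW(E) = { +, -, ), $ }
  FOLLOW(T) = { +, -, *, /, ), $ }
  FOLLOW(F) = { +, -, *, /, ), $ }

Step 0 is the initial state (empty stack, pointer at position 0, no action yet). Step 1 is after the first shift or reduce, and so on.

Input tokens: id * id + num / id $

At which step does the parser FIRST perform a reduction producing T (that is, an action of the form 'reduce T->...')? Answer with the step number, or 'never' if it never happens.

Step 1: shift id. Stack=[id] ptr=1 lookahead=* remaining=[* id + num / id $]
Step 2: reduce F->id. Stack=[F] ptr=1 lookahead=* remaining=[* id + num / id $]
Step 3: reduce T->F. Stack=[T] ptr=1 lookahead=* remaining=[* id + num / id $]

Answer: 3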